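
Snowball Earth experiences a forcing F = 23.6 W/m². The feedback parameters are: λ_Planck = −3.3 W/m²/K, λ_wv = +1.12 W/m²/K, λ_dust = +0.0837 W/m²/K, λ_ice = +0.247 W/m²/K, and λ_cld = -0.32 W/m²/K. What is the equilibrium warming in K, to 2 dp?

Net feedback parameter λ = (−3.3) + (+1.12) + (+0.0837) + (+0.247) + (-0.32) = -2.1693 W/m²/K.
ΔT = −F/λ = −23.6/(-2.1693) = 10.88 K.

10.88 K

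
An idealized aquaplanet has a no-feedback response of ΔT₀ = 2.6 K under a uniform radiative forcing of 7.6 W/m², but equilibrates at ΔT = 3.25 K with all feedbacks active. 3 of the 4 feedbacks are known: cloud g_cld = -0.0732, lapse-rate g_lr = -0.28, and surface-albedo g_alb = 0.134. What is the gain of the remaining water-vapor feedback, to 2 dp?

Amplification A = ΔT/ΔT₀ = 3.25/2.6 = 1.25.
Total gain g = 1 − 1/A = 1 − 1/1.25 = 0.2.
Known gains sum to -0.0732 − 0.28 + 0.134 = -0.2192.
g_wv = 0.2 + 0.2192 = 0.42.

0.42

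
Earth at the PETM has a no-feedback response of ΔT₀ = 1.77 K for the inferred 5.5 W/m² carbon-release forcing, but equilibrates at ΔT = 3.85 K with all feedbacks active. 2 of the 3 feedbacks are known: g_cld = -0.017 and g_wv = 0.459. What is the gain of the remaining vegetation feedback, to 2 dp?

0.10

Amplification A = ΔT/ΔT₀ = 3.85/1.77 = 2.175.
Total gain g = 1 − 1/A = 1 − 1/2.175 = 0.5402.
Known gains sum to -0.017 + 0.459 = 0.442.
g_veg = 0.5402 − 0.442 = 0.10.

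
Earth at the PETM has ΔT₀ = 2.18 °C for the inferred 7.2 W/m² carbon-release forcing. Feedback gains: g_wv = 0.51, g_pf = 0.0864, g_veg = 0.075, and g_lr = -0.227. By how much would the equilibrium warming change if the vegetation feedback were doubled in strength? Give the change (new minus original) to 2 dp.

Original: g = 0.4444, ΔT = 2.18/(1−0.4444) = 3.9237 °C.
With doubled vegetation: g' = 0.5194, ΔT' = 2.18/(1−0.5194) = 4.5360 °C.
Change = 4.5360 − 3.9237 = 0.61 °C.

0.61 °C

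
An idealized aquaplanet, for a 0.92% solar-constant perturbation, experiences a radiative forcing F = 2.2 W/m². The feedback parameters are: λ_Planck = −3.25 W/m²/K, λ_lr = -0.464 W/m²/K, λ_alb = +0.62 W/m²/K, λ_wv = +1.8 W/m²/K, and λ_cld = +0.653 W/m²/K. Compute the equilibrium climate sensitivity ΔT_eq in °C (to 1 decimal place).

Net feedback parameter λ = (−3.25) + (-0.464) + (+0.62) + (+1.8) + (+0.653) = -0.641 W/m²/K.
ΔT = −F/λ = −2.2/(-0.641) = 3.4 °C.

3.4 °C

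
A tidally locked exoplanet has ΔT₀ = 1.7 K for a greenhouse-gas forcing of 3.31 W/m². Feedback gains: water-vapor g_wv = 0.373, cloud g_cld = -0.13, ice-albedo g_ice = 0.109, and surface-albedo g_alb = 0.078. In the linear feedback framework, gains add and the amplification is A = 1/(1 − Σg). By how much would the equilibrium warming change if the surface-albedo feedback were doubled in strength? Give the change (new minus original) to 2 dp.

0.47 K

Original: g = 0.43, ΔT = 1.7/(1−0.43) = 2.9825 K.
With doubled surface-albedo: g' = 0.508, ΔT' = 1.7/(1−0.508) = 3.4553 K.
Change = 3.4553 − 2.9825 = 0.47 K.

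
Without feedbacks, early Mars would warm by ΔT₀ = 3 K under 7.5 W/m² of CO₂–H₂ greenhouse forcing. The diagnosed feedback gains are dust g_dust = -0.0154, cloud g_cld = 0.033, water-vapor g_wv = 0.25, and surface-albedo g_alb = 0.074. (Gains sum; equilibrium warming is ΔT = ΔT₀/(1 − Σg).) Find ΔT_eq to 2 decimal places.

Total gain g = -0.0154 + 0.033 + 0.25 + 0.074 = 0.3416.
Amplification A = 1/(1 − 0.3416) = 1.519.
ΔT = 3 × 1.519 = 4.56 K.

4.56 K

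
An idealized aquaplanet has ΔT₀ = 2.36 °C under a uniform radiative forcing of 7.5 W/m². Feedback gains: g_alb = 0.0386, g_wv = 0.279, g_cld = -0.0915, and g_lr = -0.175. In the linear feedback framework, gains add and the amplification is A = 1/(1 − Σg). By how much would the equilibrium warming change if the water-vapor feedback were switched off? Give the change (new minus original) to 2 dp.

-0.57 °C

Original: g = 0.0511, ΔT = 2.36/(1−0.0511) = 2.4871 °C.
Without water-vapor: g' = -0.2279, ΔT' = 2.36/(1+0.2279) = 1.9220 °C.
Change = 1.9220 − 2.4871 = -0.57 °C.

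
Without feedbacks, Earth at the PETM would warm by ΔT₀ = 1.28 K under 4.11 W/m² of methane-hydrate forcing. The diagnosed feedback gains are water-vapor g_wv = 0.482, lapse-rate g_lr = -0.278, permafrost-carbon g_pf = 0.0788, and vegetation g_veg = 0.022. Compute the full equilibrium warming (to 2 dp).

Total gain g = 0.482 − 0.278 + 0.0788 + 0.022 = 0.3048.
Amplification A = 1/(1 − 0.3048) = 1.438.
ΔT = 1.28 × 1.438 = 1.84 K.

1.84 K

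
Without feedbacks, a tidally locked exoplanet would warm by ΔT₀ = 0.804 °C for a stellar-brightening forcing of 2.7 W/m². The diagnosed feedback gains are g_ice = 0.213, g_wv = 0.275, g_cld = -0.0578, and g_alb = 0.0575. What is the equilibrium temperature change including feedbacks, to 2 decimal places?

1.57 °C

Total gain g = 0.213 + 0.275 − 0.0578 + 0.0575 = 0.4877.
Amplification A = 1/(1 − 0.4877) = 1.952.
ΔT = 0.804 × 1.952 = 1.57 °C.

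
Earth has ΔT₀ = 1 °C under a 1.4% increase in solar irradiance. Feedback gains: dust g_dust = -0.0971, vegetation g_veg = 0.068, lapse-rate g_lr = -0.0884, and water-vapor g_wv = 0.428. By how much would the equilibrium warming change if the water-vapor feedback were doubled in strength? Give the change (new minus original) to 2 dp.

2.37 °C

Original: g = 0.3105, ΔT = 1/(1−0.3105) = 1.4503 °C.
With doubled water-vapor: g' = 0.7385, ΔT' = 1/(1−0.7385) = 3.8241 °C.
Change = 3.8241 − 1.4503 = 2.37 °C.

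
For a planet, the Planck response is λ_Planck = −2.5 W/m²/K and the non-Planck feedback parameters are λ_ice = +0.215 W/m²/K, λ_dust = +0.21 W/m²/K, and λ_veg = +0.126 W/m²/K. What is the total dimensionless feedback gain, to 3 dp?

Convert to gains: g_ice = 0.215/2.5 = 0.086; g_dust = 0.21/2.5 = 0.084; g_veg = 0.126/2.5 = 0.0504.
Total gain g = 0.2204.

0.220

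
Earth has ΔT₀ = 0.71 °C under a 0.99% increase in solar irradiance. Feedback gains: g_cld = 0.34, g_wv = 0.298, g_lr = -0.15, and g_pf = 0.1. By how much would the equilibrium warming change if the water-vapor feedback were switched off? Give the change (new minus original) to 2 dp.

Original: g = 0.588, ΔT = 0.71/(1−0.588) = 1.7233 °C.
Without water-vapor: g' = 0.29, ΔT' = 0.71/(1−0.29) = 1.0000 °C.
Change = 1.0000 − 1.7233 = -0.72 °C.

-0.72 °C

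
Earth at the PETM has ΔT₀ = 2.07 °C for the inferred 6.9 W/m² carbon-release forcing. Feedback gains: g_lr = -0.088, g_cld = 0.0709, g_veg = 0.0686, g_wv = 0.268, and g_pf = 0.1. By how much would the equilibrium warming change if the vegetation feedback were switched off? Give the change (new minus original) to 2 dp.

Original: g = 0.4195, ΔT = 2.07/(1−0.4195) = 3.5659 °C.
Without vegetation: g' = 0.3509, ΔT' = 2.07/(1−0.3509) = 3.1890 °C.
Change = 3.1890 − 3.5659 = -0.38 °C.

-0.38 °C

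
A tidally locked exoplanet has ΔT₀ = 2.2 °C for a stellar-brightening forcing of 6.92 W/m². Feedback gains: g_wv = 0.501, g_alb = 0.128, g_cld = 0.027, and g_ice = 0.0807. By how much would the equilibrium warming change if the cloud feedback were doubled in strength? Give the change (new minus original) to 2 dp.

Original: g = 0.7367, ΔT = 2.2/(1−0.7367) = 8.3555 °C.
With doubled cloud: g' = 0.7637, ΔT' = 2.2/(1−0.7637) = 9.3102 °C.
Change = 9.3102 − 8.3555 = 0.95 °C.

0.95 °C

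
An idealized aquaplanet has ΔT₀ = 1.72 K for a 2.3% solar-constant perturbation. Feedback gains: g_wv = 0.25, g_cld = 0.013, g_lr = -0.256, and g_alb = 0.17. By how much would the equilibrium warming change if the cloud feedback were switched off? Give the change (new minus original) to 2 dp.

Original: g = 0.177, ΔT = 1.72/(1−0.177) = 2.0899 K.
Without cloud: g' = 0.164, ΔT' = 1.72/(1−0.164) = 2.0574 K.
Change = 2.0574 − 2.0899 = -0.03 K.

-0.03 K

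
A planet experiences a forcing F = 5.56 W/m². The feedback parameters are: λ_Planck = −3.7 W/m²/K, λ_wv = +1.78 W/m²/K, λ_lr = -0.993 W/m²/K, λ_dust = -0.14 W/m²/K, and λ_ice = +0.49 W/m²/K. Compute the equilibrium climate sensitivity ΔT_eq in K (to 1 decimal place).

Net feedback parameter λ = (−3.7) + (+1.78) + (-0.993) + (-0.14) + (+0.49) = -2.563 W/m²/K.
ΔT = −F/λ = −5.56/(-2.563) = 2.2 K.

2.2 K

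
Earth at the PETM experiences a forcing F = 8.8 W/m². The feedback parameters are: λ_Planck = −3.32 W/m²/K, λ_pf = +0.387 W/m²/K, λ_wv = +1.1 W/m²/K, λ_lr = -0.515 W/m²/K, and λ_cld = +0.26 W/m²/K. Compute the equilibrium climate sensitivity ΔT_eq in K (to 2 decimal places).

Net feedback parameter λ = (−3.32) + (+0.387) + (+1.1) + (-0.515) + (+0.26) = -2.088 W/m²/K.
ΔT = −F/λ = −8.8/(-2.088) = 4.21 K.

4.21 K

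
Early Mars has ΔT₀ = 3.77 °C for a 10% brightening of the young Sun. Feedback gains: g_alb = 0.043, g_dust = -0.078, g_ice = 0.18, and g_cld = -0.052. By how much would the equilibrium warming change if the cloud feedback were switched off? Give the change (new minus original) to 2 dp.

0.25 °C

Original: g = 0.093, ΔT = 3.77/(1−0.093) = 4.1566 °C.
Without cloud: g' = 0.145, ΔT' = 3.77/(1−0.145) = 4.4094 °C.
Change = 4.4094 − 4.1566 = 0.25 °C.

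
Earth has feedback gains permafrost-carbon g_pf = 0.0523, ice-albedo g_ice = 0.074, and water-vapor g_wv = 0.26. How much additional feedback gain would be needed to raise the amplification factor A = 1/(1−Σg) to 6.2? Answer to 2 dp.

Current total gain = 0.3863.
Target gain for A = 6.2: g* = 1 − 1/6.2 = 0.8387.
Additional gain needed = 0.8387 − 0.3863 = 0.45.

0.45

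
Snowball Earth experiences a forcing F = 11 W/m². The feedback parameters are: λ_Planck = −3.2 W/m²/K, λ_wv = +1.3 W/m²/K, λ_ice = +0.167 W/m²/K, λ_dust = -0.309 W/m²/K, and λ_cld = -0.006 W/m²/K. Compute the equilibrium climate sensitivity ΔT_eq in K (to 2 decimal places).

5.37 K

Net feedback parameter λ = (−3.2) + (+1.3) + (+0.167) + (-0.309) + (-0.006) = -2.048 W/m²/K.
ΔT = −F/λ = −11/(-2.048) = 5.37 K.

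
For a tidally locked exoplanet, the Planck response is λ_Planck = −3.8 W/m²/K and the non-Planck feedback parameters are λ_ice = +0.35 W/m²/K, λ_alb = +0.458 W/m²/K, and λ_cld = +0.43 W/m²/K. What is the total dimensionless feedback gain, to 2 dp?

Convert to gains: g_ice = 0.35/3.8 = 0.09211; g_alb = 0.458/3.8 = 0.1205; g_cld = 0.43/3.8 = 0.1132.
Total gain g = 0.32581.

0.33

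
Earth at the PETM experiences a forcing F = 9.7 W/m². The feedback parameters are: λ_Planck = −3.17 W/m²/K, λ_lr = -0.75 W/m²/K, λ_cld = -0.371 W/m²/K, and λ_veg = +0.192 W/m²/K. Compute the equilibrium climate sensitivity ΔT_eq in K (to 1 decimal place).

2.4 K

Net feedback parameter λ = (−3.17) + (-0.75) + (-0.371) + (+0.192) = -4.099 W/m²/K.
ΔT = −F/λ = −9.7/(-4.099) = 2.4 K.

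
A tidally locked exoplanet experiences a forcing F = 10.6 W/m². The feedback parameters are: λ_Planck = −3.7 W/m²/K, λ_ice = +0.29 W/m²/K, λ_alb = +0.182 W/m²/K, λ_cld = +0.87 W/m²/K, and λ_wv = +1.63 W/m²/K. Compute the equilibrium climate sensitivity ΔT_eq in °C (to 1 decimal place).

Net feedback parameter λ = (−3.7) + (+0.29) + (+0.182) + (+0.87) + (+1.63) = -0.728 W/m²/K.
ΔT = −F/λ = −10.6/(-0.728) = 14.6 °C.

14.6 °C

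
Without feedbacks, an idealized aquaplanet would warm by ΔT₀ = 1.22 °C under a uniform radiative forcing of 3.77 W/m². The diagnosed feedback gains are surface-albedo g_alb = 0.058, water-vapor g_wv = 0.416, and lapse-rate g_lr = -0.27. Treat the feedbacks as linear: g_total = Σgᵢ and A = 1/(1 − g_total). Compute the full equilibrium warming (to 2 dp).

Total gain g = 0.058 + 0.416 − 0.27 = 0.204.
Amplification A = 1/(1 − 0.204) = 1.256.
ΔT = 1.22 × 1.256 = 1.53 °C.

1.53 °C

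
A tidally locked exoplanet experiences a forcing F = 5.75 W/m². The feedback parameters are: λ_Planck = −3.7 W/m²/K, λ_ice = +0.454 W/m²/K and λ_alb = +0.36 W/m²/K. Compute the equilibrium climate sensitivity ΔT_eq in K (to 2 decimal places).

1.99 K

Net feedback parameter λ = (−3.7) + (+0.454) + (+0.36) = -2.886 W/m²/K.
ΔT = −F/λ = −5.75/(-2.886) = 1.99 K.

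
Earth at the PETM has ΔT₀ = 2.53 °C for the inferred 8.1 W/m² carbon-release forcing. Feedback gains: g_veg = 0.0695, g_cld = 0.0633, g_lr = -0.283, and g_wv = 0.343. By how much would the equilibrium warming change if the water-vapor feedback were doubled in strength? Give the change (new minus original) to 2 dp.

Original: g = 0.1928, ΔT = 2.53/(1−0.1928) = 3.1343 °C.
With doubled water-vapor: g' = 0.5358, ΔT' = 2.53/(1−0.5358) = 5.4502 °C.
Change = 5.4502 − 3.1343 = 2.32 °C.

2.32 °C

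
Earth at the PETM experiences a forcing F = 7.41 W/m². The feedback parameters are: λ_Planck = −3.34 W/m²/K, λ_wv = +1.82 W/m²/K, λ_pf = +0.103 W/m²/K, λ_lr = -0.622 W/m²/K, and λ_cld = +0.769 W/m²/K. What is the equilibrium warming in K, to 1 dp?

Net feedback parameter λ = (−3.34) + (+1.82) + (+0.103) + (-0.622) + (+0.769) = -1.27 W/m²/K.
ΔT = −F/λ = −7.41/(-1.27) = 5.8 K.

5.8 K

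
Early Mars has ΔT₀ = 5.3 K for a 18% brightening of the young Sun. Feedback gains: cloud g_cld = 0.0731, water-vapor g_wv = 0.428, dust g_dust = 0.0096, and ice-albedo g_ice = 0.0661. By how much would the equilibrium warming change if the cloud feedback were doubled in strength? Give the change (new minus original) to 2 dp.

2.61 K

Original: g = 0.5768, ΔT = 5.3/(1−0.5768) = 12.5236 K.
With doubled cloud: g' = 0.6499, ΔT' = 5.3/(1−0.6499) = 15.1385 K.
Change = 15.1385 − 12.5236 = 2.61 K.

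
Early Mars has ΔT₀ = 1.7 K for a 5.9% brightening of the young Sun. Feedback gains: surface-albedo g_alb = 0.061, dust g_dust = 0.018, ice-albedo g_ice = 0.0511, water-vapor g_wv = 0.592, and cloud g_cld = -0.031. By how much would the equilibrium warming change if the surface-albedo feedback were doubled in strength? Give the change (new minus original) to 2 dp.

Original: g = 0.6911, ΔT = 1.7/(1−0.6911) = 5.5034 K.
With doubled surface-albedo: g' = 0.7521, ΔT' = 1.7/(1−0.7521) = 6.8576 K.
Change = 6.8576 − 5.5034 = 1.35 K.

1.35 K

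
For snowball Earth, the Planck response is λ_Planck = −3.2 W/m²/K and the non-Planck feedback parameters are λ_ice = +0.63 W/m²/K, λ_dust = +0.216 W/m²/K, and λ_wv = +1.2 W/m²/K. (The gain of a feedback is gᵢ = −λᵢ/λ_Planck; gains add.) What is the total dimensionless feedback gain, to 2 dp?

Convert to gains: g_ice = 0.63/3.2 = 0.1969; g_dust = 0.216/3.2 = 0.0675; g_wv = 1.2/3.2 = 0.375.
Total gain g = 0.6394.

0.64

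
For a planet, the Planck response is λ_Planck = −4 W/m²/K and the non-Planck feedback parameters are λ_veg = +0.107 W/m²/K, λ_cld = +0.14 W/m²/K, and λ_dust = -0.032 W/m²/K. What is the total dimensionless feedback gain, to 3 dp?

Convert to gains: g_veg = 0.107/4 = 0.02675; g_cld = 0.14/4 = 0.035; g_dust = -0.032/4 = -0.008.
Total gain g = 0.05375.

0.054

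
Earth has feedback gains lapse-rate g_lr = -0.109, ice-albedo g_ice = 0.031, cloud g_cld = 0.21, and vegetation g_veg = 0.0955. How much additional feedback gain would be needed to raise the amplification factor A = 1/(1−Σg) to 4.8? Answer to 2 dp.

Current total gain = 0.2275.
Target gain for A = 4.8: g* = 1 − 1/4.8 = 0.7917.
Additional gain needed = 0.7917 − 0.2275 = 0.56.

0.56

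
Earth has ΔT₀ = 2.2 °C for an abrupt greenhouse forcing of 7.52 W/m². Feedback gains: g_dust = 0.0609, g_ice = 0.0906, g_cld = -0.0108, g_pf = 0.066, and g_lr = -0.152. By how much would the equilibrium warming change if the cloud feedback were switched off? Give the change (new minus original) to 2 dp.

Original: g = 0.0547, ΔT = 2.2/(1−0.0547) = 2.3273 °C.
Without cloud: g' = 0.0655, ΔT' = 2.2/(1−0.0655) = 2.3542 °C.
Change = 2.3542 − 2.3273 = 0.03 °C.

0.03 °C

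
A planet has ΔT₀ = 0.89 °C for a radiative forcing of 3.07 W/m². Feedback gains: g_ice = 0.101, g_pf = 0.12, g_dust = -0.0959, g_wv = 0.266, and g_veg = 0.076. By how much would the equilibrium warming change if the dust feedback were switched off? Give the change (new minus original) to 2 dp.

Original: g = 0.4671, ΔT = 0.89/(1−0.4671) = 1.6701 °C.
Without dust: g' = 0.563, ΔT' = 0.89/(1−0.563) = 2.0366 °C.
Change = 2.0366 − 1.6701 = 0.37 °C.

0.37 °C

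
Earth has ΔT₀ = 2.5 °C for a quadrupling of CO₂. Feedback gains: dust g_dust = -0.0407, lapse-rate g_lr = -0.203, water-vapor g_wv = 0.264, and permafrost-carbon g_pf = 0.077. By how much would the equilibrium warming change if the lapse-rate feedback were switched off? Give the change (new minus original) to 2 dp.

Original: g = 0.0973, ΔT = 2.5/(1−0.0973) = 2.7695 °C.
Without lapse-rate: g' = 0.3003, ΔT' = 2.5/(1−0.3003) = 3.5730 °C.
Change = 3.5730 − 2.7695 = 0.80 °C.

0.80 °C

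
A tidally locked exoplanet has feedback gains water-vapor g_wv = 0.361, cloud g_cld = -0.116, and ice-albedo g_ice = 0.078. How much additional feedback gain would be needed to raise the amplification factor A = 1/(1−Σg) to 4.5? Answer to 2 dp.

0.45

Current total gain = 0.323.
Target gain for A = 4.5: g* = 1 − 1/4.5 = 0.7778.
Additional gain needed = 0.7778 − 0.323 = 0.45.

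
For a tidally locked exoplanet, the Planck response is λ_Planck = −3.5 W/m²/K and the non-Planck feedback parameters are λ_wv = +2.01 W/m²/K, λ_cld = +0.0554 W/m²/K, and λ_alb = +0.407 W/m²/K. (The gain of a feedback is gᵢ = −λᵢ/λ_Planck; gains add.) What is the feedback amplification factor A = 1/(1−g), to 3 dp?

3.406

Convert to gains: g_wv = 2.01/3.5 = 0.5743; g_cld = 0.0554/3.5 = 0.01583; g_alb = 0.407/3.5 = 0.1163.
Total gain g = 0.70643.
A = 1/(1 − 0.70643) = 3.406.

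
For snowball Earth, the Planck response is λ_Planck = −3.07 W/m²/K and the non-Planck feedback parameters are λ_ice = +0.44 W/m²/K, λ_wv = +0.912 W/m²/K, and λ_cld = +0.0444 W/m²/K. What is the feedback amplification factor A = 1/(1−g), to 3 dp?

Convert to gains: g_ice = 0.44/3.07 = 0.1433; g_wv = 0.912/3.07 = 0.2971; g_cld = 0.0444/3.07 = 0.01446.
Total gain g = 0.45486.
A = 1/(1 − 0.45486) = 1.834.

1.834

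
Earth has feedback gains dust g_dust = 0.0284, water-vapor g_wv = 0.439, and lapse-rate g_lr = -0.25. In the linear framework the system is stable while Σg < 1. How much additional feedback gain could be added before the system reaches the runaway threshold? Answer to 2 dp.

Current total gain = 0.0284 + 0.439 − 0.25 = 0.2174.
Margin to runaway = 1 − 0.2174 = 0.78.

0.78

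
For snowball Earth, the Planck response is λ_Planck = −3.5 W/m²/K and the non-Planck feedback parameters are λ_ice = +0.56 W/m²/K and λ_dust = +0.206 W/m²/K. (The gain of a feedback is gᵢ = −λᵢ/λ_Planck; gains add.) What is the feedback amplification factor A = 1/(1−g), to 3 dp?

1.280

Convert to gains: g_ice = 0.56/3.5 = 0.16; g_dust = 0.206/3.5 = 0.05886.
Total gain g = 0.21886.
A = 1/(1 − 0.21886) = 1.280.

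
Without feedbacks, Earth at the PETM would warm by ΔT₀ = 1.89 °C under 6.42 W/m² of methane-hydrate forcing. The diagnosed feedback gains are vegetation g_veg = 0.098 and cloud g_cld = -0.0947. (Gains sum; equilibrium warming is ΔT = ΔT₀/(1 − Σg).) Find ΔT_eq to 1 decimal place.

Total gain g = 0.098 − 0.0947 = 0.0033.
Amplification A = 1/(1 − 0.0033) = 1.003.
ΔT = 1.89 × 1.003 = 1.9 °C.

1.9 °C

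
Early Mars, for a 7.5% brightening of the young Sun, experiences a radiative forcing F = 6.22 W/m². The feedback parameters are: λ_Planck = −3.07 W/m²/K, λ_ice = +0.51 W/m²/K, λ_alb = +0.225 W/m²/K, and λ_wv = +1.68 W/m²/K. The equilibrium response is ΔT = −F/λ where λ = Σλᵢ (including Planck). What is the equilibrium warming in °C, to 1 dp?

Net feedback parameter λ = (−3.07) + (+0.51) + (+0.225) + (+1.68) = -0.655 W/m²/K.
ΔT = −F/λ = −6.22/(-0.655) = 9.5 °C.

9.5 °C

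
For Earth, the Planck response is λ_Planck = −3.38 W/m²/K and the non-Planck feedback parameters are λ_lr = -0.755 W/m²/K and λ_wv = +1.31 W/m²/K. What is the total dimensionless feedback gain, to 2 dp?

Convert to gains: g_lr = -0.755/3.38 = -0.2234; g_wv = 1.31/3.38 = 0.3876.
Total gain g = 0.1642.

0.16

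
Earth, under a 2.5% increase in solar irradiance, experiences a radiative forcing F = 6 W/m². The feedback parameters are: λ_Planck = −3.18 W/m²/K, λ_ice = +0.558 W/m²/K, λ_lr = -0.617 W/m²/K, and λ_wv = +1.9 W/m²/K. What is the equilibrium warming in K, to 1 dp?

Net feedback parameter λ = (−3.18) + (+0.558) + (-0.617) + (+1.9) = -1.339 W/m²/K.
ΔT = −F/λ = −6/(-1.339) = 4.5 K.

4.5 K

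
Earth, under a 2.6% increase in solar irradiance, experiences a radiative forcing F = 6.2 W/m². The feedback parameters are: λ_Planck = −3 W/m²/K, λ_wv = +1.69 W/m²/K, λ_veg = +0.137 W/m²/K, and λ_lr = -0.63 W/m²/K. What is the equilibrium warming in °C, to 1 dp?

3.4 °C

Net feedback parameter λ = (−3) + (+1.69) + (+0.137) + (-0.63) = -1.803 W/m²/K.
ΔT = −F/λ = −6.2/(-1.803) = 3.4 °C.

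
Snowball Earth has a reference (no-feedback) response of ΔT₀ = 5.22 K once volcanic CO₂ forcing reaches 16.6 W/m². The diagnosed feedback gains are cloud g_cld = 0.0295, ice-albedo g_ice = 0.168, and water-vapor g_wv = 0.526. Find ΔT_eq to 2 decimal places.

Total gain g = 0.0295 + 0.168 + 0.526 = 0.7235.
Amplification A = 1/(1 − 0.7235) = 3.617.
ΔT = 5.22 × 3.617 = 18.88 K.

18.88 K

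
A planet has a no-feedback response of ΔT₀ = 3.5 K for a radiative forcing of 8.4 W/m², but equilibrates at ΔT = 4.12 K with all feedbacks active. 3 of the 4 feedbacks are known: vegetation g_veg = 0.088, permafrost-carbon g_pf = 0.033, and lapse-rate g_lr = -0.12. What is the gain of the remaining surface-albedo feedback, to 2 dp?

0.15

Amplification A = ΔT/ΔT₀ = 4.12/3.5 = 1.177.
Total gain g = 1 − 1/A = 1 − 1/1.177 = 0.1504.
Known gains sum to 0.088 + 0.033 − 0.12 = 0.001.
g_alb = 0.1504 − 0.001 = 0.15.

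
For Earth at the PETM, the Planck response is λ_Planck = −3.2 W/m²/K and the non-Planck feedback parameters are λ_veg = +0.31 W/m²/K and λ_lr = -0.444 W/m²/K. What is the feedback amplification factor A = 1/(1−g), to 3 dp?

Convert to gains: g_veg = 0.31/3.2 = 0.09687; g_lr = -0.444/3.2 = -0.1387.
Total gain g = -0.04183.
A = 1/(1 + 0.04183) = 0.960.

0.960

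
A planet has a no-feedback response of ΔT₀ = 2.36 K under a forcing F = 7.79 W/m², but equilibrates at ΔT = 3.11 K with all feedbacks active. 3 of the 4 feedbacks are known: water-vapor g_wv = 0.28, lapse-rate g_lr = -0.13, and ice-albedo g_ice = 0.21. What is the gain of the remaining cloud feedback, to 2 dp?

-0.12

Amplification A = ΔT/ΔT₀ = 3.11/2.36 = 1.318.
Total gain g = 1 − 1/A = 1 − 1/1.318 = 0.2413.
Known gains sum to 0.28 − 0.13 + 0.21 = 0.36.
g_cld = 0.2413 − 0.36 = -0.12.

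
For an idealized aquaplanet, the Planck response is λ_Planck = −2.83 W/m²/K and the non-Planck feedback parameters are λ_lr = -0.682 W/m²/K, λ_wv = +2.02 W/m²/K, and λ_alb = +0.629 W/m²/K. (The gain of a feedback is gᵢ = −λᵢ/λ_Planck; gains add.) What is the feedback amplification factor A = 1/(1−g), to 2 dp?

3.28

Convert to gains: g_lr = -0.682/2.83 = -0.241; g_wv = 2.02/2.83 = 0.7138; g_alb = 0.629/2.83 = 0.2223.
Total gain g = 0.6951.
A = 1/(1 − 0.6951) = 3.28.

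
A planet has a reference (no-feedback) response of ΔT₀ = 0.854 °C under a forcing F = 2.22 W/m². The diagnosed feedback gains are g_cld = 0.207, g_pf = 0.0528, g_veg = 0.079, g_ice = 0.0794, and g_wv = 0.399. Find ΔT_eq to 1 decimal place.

Total gain g = 0.207 + 0.0528 + 0.079 + 0.0794 + 0.399 = 0.8172.
Amplification A = 1/(1 − 0.8172) = 5.47.
ΔT = 0.854 × 5.47 = 4.7 °C.

4.7 °C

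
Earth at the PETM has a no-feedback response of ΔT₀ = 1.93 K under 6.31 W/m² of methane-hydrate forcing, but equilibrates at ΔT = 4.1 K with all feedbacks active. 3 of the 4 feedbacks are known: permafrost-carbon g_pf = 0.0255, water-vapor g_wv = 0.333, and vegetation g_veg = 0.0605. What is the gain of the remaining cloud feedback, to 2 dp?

0.11

Amplification A = ΔT/ΔT₀ = 4.1/1.93 = 2.124.
Total gain g = 1 − 1/A = 1 − 1/2.124 = 0.5292.
Known gains sum to 0.0255 + 0.333 + 0.0605 = 0.419.
g_cld = 0.5292 − 0.419 = 0.11.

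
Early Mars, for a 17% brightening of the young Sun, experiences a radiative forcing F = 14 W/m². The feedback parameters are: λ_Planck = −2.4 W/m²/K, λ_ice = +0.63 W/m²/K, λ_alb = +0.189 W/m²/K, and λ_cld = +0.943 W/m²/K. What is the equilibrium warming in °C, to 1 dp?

21.9 °C

Net feedback parameter λ = (−2.4) + (+0.63) + (+0.189) + (+0.943) = -0.638 W/m²/K.
ΔT = −F/λ = −14/(-0.638) = 21.9 °C.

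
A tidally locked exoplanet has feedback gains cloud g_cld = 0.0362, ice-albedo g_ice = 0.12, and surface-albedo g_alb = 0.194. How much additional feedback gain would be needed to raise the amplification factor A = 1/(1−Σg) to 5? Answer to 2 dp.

Current total gain = 0.3502.
Target gain for A = 5: g* = 1 − 1/5 = 0.8.
Additional gain needed = 0.8 − 0.3502 = 0.45.

0.45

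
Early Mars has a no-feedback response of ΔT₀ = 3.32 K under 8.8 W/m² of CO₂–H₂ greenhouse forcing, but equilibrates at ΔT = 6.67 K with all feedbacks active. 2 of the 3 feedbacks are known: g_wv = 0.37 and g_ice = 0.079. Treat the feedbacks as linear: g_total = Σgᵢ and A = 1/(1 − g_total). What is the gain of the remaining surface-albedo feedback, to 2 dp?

0.05

Amplification A = ΔT/ΔT₀ = 6.67/3.32 = 2.009.
Total gain g = 1 − 1/A = 1 − 1/2.009 = 0.5022.
Known gains sum to 0.37 + 0.079 = 0.449.
g_alb = 0.5022 − 0.449 = 0.05.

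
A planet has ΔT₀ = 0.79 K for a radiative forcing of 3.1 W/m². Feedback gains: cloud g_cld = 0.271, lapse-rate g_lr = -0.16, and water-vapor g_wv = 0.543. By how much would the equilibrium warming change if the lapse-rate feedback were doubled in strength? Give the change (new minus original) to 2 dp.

Original: g = 0.654, ΔT = 0.79/(1−0.654) = 2.2832 K.
With doubled lapse-rate: g' = 0.494, ΔT' = 0.79/(1−0.494) = 1.5613 K.
Change = 1.5613 − 2.2832 = -0.72 K.

-0.72 K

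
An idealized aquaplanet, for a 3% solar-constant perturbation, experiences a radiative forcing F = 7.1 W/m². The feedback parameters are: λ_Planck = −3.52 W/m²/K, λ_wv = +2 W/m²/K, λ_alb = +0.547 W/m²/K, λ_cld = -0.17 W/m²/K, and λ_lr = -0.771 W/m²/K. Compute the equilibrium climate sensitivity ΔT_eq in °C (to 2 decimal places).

3.71 °C

Net feedback parameter λ = (−3.52) + (+2) + (+0.547) + (-0.17) + (-0.771) = -1.914 W/m²/K.
ΔT = −F/λ = −7.1/(-1.914) = 3.71 °C.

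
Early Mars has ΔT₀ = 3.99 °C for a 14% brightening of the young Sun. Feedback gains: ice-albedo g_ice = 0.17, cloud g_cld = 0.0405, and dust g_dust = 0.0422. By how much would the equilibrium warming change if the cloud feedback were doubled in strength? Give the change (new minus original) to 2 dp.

Original: g = 0.2527, ΔT = 3.99/(1−0.2527) = 5.3392 °C.
With doubled cloud: g' = 0.2932, ΔT' = 3.99/(1−0.2932) = 5.6452 °C.
Change = 5.6452 − 5.3392 = 0.31 °C.

0.31 °C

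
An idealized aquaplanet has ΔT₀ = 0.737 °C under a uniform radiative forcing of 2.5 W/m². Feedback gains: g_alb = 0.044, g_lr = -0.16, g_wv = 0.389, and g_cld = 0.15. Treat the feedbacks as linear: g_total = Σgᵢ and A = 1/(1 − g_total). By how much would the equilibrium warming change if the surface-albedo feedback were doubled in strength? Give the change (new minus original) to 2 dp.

Original: g = 0.423, ΔT = 0.737/(1−0.423) = 1.2773 °C.
With doubled surface-albedo: g' = 0.467, ΔT' = 0.737/(1−0.467) = 1.3827 °C.
Change = 1.3827 − 1.2773 = 0.11 °C.

0.11 °C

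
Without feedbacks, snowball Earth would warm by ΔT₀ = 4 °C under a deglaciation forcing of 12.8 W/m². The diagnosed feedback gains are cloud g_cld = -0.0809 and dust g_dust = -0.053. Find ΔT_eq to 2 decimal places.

3.53 °C

Total gain g = -0.0809 − 0.053 = -0.1339.
Amplification A = 1/(1 + 0.1339) = 0.8819.
ΔT = 4 × 0.8819 = 3.53 °C.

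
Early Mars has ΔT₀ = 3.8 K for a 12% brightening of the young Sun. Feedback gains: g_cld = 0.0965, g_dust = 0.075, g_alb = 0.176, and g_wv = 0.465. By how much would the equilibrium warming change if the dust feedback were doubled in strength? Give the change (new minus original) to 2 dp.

13.51 K

Original: g = 0.8125, ΔT = 3.8/(1−0.8125) = 20.2667 K.
With doubled dust: g' = 0.8875, ΔT' = 3.8/(1−0.8875) = 33.7778 K.
Change = 33.7778 − 20.2667 = 13.51 K.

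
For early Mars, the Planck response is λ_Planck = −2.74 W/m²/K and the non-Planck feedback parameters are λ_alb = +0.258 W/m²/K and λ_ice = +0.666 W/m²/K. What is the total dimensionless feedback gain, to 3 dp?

0.337

Convert to gains: g_alb = 0.258/2.74 = 0.09416; g_ice = 0.666/2.74 = 0.2431.
Total gain g = 0.33726.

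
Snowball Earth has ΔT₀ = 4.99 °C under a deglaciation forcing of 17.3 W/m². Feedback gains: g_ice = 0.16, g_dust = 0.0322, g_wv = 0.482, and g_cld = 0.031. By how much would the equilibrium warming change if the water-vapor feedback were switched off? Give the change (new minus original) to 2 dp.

-10.50 °C

Original: g = 0.7052, ΔT = 4.99/(1−0.7052) = 16.9267 °C.
Without water-vapor: g' = 0.2232, ΔT' = 4.99/(1−0.2232) = 6.4238 °C.
Change = 6.4238 − 16.9267 = -10.50 °C.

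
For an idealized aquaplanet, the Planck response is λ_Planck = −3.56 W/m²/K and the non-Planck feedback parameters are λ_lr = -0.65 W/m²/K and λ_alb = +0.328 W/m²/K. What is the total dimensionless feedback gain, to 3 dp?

-0.090

Convert to gains: g_lr = -0.65/3.56 = -0.1826; g_alb = 0.328/3.56 = 0.09213.
Total gain g = -0.09047.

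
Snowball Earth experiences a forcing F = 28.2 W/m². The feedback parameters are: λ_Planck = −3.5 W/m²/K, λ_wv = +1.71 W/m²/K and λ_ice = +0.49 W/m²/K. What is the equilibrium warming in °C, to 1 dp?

21.7 °C

Net feedback parameter λ = (−3.5) + (+1.71) + (+0.49) = -1.3 W/m²/K.
ΔT = −F/λ = −28.2/(-1.3) = 21.7 °C.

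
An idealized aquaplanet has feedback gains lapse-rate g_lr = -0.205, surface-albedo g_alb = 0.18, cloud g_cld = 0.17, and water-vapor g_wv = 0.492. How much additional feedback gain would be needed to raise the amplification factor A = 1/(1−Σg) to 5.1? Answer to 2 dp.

Current total gain = 0.637.
Target gain for A = 5.1: g* = 1 − 1/5.1 = 0.8039.
Additional gain needed = 0.8039 − 0.637 = 0.17.

0.17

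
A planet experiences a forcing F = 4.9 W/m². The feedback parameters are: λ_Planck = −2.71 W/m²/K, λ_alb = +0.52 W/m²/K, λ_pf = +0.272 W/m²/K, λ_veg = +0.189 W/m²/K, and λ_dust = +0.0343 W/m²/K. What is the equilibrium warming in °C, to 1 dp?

2.9 °C

Net feedback parameter λ = (−2.71) + (+0.52) + (+0.272) + (+0.189) + (+0.0343) = -1.6947 W/m²/K.
ΔT = −F/λ = −4.9/(-1.6947) = 2.9 °C.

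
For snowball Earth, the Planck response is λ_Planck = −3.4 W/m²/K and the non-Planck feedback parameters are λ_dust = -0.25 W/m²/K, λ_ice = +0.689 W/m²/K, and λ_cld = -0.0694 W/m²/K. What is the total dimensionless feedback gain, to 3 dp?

0.109

Convert to gains: g_dust = -0.25/3.4 = -0.07353; g_ice = 0.689/3.4 = 0.2026; g_cld = -0.0694/3.4 = -0.02041.
Total gain g = 0.10866.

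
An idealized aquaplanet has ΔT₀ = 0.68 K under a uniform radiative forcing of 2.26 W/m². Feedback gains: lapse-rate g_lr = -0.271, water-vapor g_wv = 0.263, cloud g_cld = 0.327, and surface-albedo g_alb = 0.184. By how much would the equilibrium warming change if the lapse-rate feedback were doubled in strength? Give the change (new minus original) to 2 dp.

Original: g = 0.503, ΔT = 0.68/(1−0.503) = 1.3682 K.
With doubled lapse-rate: g' = 0.232, ΔT' = 0.68/(1−0.232) = 0.8854 K.
Change = 0.8854 − 1.3682 = -0.48 K.

-0.48 K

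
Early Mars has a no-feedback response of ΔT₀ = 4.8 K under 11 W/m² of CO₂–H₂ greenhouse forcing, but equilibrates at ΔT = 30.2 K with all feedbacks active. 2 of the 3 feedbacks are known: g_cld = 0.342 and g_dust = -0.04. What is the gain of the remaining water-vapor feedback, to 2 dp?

0.54

Amplification A = ΔT/ΔT₀ = 30.2/4.8 = 6.292.
Total gain g = 1 − 1/A = 1 − 1/6.292 = 0.8411.
Known gains sum to 0.342 − 0.04 = 0.302.
g_wv = 0.8411 − 0.302 = 0.54.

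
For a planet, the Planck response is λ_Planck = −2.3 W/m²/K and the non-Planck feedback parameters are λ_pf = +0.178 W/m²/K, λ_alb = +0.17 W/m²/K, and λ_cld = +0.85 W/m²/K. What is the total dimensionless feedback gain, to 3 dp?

0.521

Convert to gains: g_pf = 0.178/2.3 = 0.07739; g_alb = 0.17/2.3 = 0.07391; g_cld = 0.85/2.3 = 0.3696.
Total gain g = 0.5209.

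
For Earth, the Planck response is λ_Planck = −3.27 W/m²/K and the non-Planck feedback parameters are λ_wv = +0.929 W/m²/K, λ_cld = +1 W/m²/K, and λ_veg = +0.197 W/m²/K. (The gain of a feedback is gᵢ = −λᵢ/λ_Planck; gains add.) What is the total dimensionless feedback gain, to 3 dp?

Convert to gains: g_wv = 0.929/3.27 = 0.2841; g_cld = 1/3.27 = 0.3058; g_veg = 0.197/3.27 = 0.06024.
Total gain g = 0.65014.

0.650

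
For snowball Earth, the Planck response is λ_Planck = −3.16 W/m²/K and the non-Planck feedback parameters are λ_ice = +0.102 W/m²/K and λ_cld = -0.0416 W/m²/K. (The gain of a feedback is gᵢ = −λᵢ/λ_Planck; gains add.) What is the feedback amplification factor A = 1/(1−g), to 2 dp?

Convert to gains: g_ice = 0.102/3.16 = 0.03228; g_cld = -0.0416/3.16 = -0.01316.
Total gain g = 0.01912.
A = 1/(1 − 0.01912) = 1.02.

1.02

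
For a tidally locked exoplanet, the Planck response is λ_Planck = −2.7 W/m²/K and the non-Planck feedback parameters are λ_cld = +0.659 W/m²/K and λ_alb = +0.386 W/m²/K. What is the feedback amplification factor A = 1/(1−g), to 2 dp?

Convert to gains: g_cld = 0.659/2.7 = 0.2441; g_alb = 0.386/2.7 = 0.143.
Total gain g = 0.3871.
A = 1/(1 − 0.3871) = 1.63.

1.63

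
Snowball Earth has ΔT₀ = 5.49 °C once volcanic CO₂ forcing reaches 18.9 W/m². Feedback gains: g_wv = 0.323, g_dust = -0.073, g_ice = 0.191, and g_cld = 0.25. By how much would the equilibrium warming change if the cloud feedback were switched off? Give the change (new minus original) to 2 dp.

Original: g = 0.691, ΔT = 5.49/(1−0.691) = 17.7670 °C.
Without cloud: g' = 0.441, ΔT' = 5.49/(1−0.441) = 9.8211 °C.
Change = 9.8211 − 17.7670 = -7.95 °C.

-7.95 °C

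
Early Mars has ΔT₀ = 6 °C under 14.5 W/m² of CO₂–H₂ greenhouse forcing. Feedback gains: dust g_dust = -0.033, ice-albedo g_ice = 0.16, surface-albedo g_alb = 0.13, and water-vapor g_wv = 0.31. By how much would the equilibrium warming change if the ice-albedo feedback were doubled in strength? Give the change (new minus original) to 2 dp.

8.12 °C

Original: g = 0.567, ΔT = 6/(1−0.567) = 13.8568 °C.
With doubled ice-albedo: g' = 0.727, ΔT' = 6/(1−0.727) = 21.9780 °C.
Change = 21.9780 − 13.8568 = 8.12 °C.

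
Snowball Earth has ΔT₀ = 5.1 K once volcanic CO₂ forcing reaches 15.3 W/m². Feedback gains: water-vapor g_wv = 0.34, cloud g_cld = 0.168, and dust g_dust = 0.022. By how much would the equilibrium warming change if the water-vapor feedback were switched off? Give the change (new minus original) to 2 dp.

-4.55 K

Original: g = 0.53, ΔT = 5.1/(1−0.53) = 10.8511 K.
Without water-vapor: g' = 0.19, ΔT' = 5.1/(1−0.19) = 6.2963 K.
Change = 6.2963 − 10.8511 = -4.55 K.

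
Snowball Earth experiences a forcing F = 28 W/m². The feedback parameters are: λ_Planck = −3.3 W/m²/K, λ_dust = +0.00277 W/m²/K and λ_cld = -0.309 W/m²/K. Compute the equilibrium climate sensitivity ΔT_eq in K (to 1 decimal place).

7.8 K

Net feedback parameter λ = (−3.3) + (+0.00277) + (-0.309) = -3.60623 W/m²/K.
ΔT = −F/λ = −28/(-3.60623) = 7.8 K.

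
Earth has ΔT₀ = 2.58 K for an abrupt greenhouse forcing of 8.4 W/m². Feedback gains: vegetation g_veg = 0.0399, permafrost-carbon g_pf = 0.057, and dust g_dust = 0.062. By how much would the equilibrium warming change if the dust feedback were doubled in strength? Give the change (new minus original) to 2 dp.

0.24 K

Original: g = 0.1589, ΔT = 2.58/(1−0.1589) = 3.0674 K.
With doubled dust: g' = 0.2209, ΔT' = 2.58/(1−0.2209) = 3.3115 K.
Change = 3.3115 − 3.0674 = 0.24 K.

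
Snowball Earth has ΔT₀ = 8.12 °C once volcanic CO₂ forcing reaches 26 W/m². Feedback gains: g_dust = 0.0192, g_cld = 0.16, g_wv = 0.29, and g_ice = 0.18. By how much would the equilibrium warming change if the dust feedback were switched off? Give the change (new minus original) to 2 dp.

Original: g = 0.6492, ΔT = 8.12/(1−0.6492) = 23.1471 °C.
Without dust: g' = 0.63, ΔT' = 8.12/(1−0.63) = 21.9459 °C.
Change = 21.9459 − 23.1471 = -1.20 °C.

-1.20 °C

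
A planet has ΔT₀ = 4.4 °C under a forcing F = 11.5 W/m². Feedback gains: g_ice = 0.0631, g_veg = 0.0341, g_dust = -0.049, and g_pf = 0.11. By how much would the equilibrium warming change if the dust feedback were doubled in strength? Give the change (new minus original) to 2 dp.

Original: g = 0.1582, ΔT = 4.4/(1−0.1582) = 5.2269 °C.
With doubled dust: g' = 0.1092, ΔT' = 4.4/(1−0.1092) = 4.9394 °C.
Change = 4.9394 − 5.2269 = -0.29 °C.

-0.29 °C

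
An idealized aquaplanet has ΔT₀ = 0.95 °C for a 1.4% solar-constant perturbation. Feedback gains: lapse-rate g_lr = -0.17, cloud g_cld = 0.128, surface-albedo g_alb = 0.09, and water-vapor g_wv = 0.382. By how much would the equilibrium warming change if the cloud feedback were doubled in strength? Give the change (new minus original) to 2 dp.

0.48 °C

Original: g = 0.43, ΔT = 0.95/(1−0.43) = 1.6667 °C.
With doubled cloud: g' = 0.558, ΔT' = 0.95/(1−0.558) = 2.1493 °C.
Change = 2.1493 − 1.6667 = 0.48 °C.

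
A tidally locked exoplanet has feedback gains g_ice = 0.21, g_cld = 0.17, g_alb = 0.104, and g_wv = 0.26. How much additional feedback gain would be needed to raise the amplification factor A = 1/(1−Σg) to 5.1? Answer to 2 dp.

Current total gain = 0.744.
Target gain for A = 5.1: g* = 1 − 1/5.1 = 0.8039.
Additional gain needed = 0.8039 − 0.744 = 0.06.

0.06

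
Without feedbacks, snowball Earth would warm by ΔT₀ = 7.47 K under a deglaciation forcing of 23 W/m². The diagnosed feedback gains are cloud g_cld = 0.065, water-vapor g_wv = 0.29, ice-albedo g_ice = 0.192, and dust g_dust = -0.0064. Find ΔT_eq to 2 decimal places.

Total gain g = 0.065 + 0.29 + 0.192 − 0.0064 = 0.5406.
Amplification A = 1/(1 − 0.5406) = 2.177.
ΔT = 7.47 × 2.177 = 16.26 K.

16.26 K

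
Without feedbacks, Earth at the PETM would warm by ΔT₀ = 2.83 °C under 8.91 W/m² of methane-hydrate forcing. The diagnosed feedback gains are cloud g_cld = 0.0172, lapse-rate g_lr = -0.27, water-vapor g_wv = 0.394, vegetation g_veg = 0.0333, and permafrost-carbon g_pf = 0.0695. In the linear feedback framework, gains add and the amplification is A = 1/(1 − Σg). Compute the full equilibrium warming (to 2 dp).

Total gain g = 0.0172 − 0.27 + 0.394 + 0.0333 + 0.0695 = 0.244.
Amplification A = 1/(1 − 0.244) = 1.323.
ΔT = 2.83 × 1.323 = 3.74 °C.

3.74 °C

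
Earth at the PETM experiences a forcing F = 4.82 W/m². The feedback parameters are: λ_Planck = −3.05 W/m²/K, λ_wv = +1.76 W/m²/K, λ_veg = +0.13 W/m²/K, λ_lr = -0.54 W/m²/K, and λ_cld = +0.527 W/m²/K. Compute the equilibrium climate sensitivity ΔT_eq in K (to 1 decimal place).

Net feedback parameter λ = (−3.05) + (+1.76) + (+0.13) + (-0.54) + (+0.527) = -1.173 W/m²/K.
ΔT = −F/λ = −4.82/(-1.173) = 4.1 K.

4.1 K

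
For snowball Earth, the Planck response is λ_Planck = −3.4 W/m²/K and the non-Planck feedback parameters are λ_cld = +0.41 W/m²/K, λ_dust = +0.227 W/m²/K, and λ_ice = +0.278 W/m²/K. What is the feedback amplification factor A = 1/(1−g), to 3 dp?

1.368

Convert to gains: g_cld = 0.41/3.4 = 0.1206; g_dust = 0.227/3.4 = 0.06676; g_ice = 0.278/3.4 = 0.08176.
Total gain g = 0.26912.
A = 1/(1 − 0.26912) = 1.368.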